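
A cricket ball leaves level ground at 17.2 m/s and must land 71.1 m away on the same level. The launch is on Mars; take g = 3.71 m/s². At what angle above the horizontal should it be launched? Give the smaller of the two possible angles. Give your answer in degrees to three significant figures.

From R = (v₀²/g) sin 2θ: sin 2θ = 3.71 × 71.1 / 295.84 = 0.8916.
2θ = 63.08° or 180° − 63.08° = 116.9°, so θ = 31.54° or 58.46°.
The smaller angle is 31.54°.

31.5°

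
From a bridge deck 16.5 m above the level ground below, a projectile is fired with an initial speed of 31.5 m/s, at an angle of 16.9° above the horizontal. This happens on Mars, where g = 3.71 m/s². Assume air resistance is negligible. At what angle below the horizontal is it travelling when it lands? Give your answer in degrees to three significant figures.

Horizontal component vₓ = 31.50 cos 16.9° = 30.14 m/s; vertical v_y0 = 31.50 sin 16.9° = 9.157 m/s.
Vertical motion (up positive, ground at y = 0): 1.855 t² − (9.157) t − 16.5 = 0, so t = (9.157 + √(9.157² + 2·3.71·16.5)) / 3.71 = (9.157 + 14.36) / 3.71 = 6.340 s.
At impact: v_y = v_y0 − g t = −14.36 m/s; vₓ = 30.14 m/s.
Angle below horizontal: arctan(|v_y|/vₓ) = arctan(14.36/30.14) = 25.48°.

25.5°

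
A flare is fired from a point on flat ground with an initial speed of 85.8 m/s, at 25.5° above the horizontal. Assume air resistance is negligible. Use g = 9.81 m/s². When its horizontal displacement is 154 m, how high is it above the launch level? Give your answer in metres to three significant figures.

54.1 m

Components: vₓ = 85.80 cos 25.5° = 77.44 m/s, v_y0 = 85.80 sin 25.5° = 36.94 m/s.
At x = 154 m, t = x/vₓ = 154/77.44 = 1.989 s.
Height: y = v_y0 t − ½ g t² = 36.94 × 1.989 − 4.905 × 1.989² = 73.45 − 19.40 = 54.06 m.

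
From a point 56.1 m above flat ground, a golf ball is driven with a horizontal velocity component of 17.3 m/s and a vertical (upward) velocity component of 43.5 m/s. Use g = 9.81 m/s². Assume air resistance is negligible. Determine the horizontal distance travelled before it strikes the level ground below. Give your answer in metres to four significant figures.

Vertical motion (up positive, ground at y = 0): 4.905 t² − (43.50) t − 56.1 = 0, so t = (43.50 + √(43.50² + 2·9.81·56.1)) / 9.81 = (43.50 + 54.71) / 9.81 = 10.01 s.
Horizontal distance: R = vₓ t = 17.30 × 10.01 = 173.2 m.

173.2 m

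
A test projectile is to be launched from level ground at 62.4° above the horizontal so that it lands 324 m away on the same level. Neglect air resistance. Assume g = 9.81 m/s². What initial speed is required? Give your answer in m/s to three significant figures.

On level ground R = v₀² sin 2θ / g ⇒ v₀ = √(gR / sin 2θ).
v₀ = √(9.81 × 324 / sin 124.8°) = √(3178 / 0.8211) = √3870.7 = 62.22 m/s.

62.2 m/s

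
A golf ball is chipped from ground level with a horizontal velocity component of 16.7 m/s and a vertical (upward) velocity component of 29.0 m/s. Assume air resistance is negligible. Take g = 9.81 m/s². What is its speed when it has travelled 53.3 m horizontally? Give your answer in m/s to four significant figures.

Time to reach x = 53.3 m: t = x/vₓ = 53.3/16.70 = 3.192 s.
Vertical velocity there: v_y = v_y0 − g t = 29.00 − 9.81 × 3.192 = −2.310 m/s.
Speed: √(vₓ² + v_y²) = √(16.70² + 2.310²) = 16.86 m/s.

16.86 m/s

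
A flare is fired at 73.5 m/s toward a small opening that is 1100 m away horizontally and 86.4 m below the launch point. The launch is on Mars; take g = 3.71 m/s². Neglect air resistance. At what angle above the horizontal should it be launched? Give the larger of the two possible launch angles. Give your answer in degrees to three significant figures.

Trajectory: y = x tanθ − g x² (1 + tan²θ)/(2v₀²). With x = 1100, y = −86.4, v₀ = 73.5, g = 3.71:
415.5 tan²θ − 1100 tanθ + (329.1) = 0.
tanθ = [1100 ± √(1100² − 4 × 415.5 × (329.1))] / (2 × 415.5) = (1100 ± 814.3) / 831.0, giving tanθ = 0.3438 or 2.304.
θ = 18.97° or 66.54°; the larger is 66.54°.

66.5°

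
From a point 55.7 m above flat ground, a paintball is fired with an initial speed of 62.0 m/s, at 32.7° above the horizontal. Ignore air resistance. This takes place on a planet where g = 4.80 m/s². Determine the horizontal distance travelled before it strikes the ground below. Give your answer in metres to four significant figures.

806.5 m

Resolve: vₓ = 62.00 cos 32.7° = 52.17 m/s and v_y0 = 62.00 sin 32.7° = 33.49 m/s.
The projectile lands when y = 55.7 + (33.49) t − ½·4.80·t² = 0. Positive root: t = (33.49 + √(33.49² + 2·4.80·55.7)) / 4.80 = (33.49 + 40.70) / 4.80 = 15.46 s.
Horizontal distance: R = vₓ t = 52.17 × 15.46 = 806.5 m.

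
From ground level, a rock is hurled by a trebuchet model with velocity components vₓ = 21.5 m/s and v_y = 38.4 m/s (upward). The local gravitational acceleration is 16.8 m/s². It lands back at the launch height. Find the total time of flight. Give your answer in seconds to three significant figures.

Time of flight on level ground: T = 2 v_y0 / g = 2 × 38.40 / 16.8 = 4.571 s.

4.57 s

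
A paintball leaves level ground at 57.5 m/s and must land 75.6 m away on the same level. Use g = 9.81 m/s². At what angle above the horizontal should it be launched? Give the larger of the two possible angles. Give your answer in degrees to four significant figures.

R = v₀² sin 2θ / g gives sin 2θ = gR/v₀² = 9.81·75.6/57.5² = 0.2243.
2θ = 12.96° or 180° − 12.96° = 167.0°, so θ = 6.481° or 83.52°.
The larger angle is 83.52°.

83.52°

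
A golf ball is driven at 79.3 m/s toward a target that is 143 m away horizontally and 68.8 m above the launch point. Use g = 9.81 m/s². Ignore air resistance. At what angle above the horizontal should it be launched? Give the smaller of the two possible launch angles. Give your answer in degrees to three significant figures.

32.5°

Trajectory: y = x tanθ − g x² (1 + tan²θ)/(2v₀²). With x = 143, y = 68.8, v₀ = 79.3, g = 9.81:
15.95 tan²θ − 143 tanθ + (84.75) = 0.
tanθ = [143 ± √(143² − 4 × 15.95 × (84.75))] / (2 × 15.95) = (143 ± 122.6) / 31.90, giving tanθ = 0.6381 or 8.327.
θ = 32.54° or 83.15°; the smaller is 32.54°.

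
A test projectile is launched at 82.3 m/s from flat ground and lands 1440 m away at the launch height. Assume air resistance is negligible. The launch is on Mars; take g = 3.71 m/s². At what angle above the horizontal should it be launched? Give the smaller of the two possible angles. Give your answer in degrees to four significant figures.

26.03°

From R = (v₀²/g) sin 2θ: sin 2θ = 3.71 × 1440 / 6773.3 = 0.7887.
2θ = 52.07° or 180° − 52.07° = 127.9°, so θ = 26.03° or 63.97°.
The smaller angle is 26.03°.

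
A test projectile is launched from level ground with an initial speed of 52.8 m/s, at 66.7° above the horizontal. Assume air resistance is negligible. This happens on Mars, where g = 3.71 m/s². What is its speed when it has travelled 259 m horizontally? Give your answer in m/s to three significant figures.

21.0 m/s

vₓ = 52.80 cos 66.7° = 20.88 m/s; v_y0 = 52.80 sin 66.7° = 48.49 m/s.
x = vₓ t ⇒ t = 259/20.88 = 12.40 s.
Vertical velocity there: v_y = v_y0 − g t = 48.49 − 3.71 × 12.40 = 2.485 m/s.
Speed: √(vₓ² + v_y²) = √(20.88² + 2.485²) = 21.03 m/s.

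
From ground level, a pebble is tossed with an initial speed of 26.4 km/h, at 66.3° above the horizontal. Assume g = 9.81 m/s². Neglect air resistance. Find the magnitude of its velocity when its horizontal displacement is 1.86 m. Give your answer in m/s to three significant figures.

2.99 m/s

Convert: 26.4 km/h = 26.4/3.6 = 7.333 m/s.
Components: vₓ = 7.333 cos 66.3° = 2.948 m/s, v_y0 = 7.333 sin 66.3° = 6.715 m/s.
x = vₓ t ⇒ t = 1.86/2.948 = 0.6310 s.
Vertical velocity there: v_y = v_y0 − g t = 6.715 − 9.81 × 0.6310 = 0.5246 m/s.
Speed: √(vₓ² + v_y²) = √(2.948² + 0.5246²) = 2.994 m/s.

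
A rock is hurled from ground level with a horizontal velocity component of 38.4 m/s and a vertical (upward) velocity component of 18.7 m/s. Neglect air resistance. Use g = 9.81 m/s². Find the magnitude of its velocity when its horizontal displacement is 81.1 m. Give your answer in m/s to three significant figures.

At x = 81.1 m, t = x/vₓ = 81.1/38.40 = 2.112 s.
Vertical velocity there: v_y = v_y0 − g t = 18.70 − 9.81 × 2.112 = −2.019 m/s.
Speed: √(vₓ² + v_y²) = √(38.40² + 2.019²) = 38.45 m/s.

38.5 m/s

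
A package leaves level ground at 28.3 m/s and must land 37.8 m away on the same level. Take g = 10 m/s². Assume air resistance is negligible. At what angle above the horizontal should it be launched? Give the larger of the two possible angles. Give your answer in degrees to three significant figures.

75.9°

From R = (v₀²/g) sin 2θ: sin 2θ = 10.0 × 37.8 / 800.89 = 0.4720.
2θ = 28.16° or 180° − 28.16° = 151.8°, so θ = 14.08° or 75.92°.
The larger angle is 75.92°.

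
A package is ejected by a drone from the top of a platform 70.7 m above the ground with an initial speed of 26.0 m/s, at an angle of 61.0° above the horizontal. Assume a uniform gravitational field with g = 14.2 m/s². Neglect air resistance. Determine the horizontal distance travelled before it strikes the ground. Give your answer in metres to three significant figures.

64.8 m

Resolve: vₓ = 26.00 cos 61.0° = 12.61 m/s and v_y0 = 26.00 sin 61.0° = 22.74 m/s.
The projectile lands when y = 70.7 + (22.74) t − ½·14.2·t² = 0. Positive root: t = (22.74 + √(22.74² + 2·14.2·70.7)) / 14.2 = (22.74 + 50.25) / 14.2 = 5.140 s.
Horizontal distance: R = vₓ t = 12.61 × 5.140 = 64.79 m.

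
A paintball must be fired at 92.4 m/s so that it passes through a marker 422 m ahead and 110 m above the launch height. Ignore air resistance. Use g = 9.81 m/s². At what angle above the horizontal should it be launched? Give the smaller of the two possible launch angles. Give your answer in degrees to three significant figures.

30.4°

Trajectory: y = x tanθ − g x² (1 + tan²θ)/(2v₀²). With x = 422, y = 110, v₀ = 92.4, g = 9.81:
102.3 tan²θ − 422 tanθ + (212.3) = 0.
tanθ = [422 ± √(422² − 4 × 102.3 × (212.3))] / (2 × 102.3) = (422 ± 302.0) / 204.6, giving tanθ = 0.5865 or 3.538.
θ = 30.39° or 74.22°; the smaller is 30.39°.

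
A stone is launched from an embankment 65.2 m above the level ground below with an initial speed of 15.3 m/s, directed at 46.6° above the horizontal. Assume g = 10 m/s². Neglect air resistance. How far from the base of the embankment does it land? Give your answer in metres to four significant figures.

Resolve: vₓ = 15.30 cos 46.6° = 10.51 m/s and v_y0 = 15.30 sin 46.6° = 11.12 m/s.
Vertical motion (up positive, ground at y = 0): 5.000 t² − (11.12) t − 65.2 = 0, so t = (11.12 + √(11.12² + 2·10.0·65.2)) / 10.0 = (11.12 + 37.78) / 10.0 = 4.890 s.
Horizontal distance: R = vₓ t = 10.51 × 4.890 = 51.41 m.

51.41 m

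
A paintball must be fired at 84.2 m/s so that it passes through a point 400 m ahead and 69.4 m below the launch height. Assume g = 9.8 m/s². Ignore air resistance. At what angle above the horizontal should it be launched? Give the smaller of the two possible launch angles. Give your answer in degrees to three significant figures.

6.05°

Trajectory: y = x tanθ − g x² (1 + tan²θ)/(2v₀²). With x = 400, y = −69.4, v₀ = 84.2, g = 9.80:
110.6 tan²θ − 400 tanθ + (41.18) = 0.
tanθ = [400 ± √(400² − 4 × 110.6 × (41.18))] / (2 × 110.6) = (400 ± 376.5) / 221.2, giving tanθ = 0.1061 or 3.511.
θ = 6.055° or 74.10°; the smaller is 6.055°.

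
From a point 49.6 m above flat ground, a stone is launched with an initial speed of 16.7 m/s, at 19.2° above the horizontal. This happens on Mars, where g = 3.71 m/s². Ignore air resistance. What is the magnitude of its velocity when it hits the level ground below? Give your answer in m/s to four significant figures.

25.43 m/s

Components: vₓ = 16.70 cos 19.2° = 15.77 m/s, v_y0 = 16.70 sin 19.2° = 5.492 m/s.
Vertical motion (up positive, ground at y = 0): 1.855 t² − (5.492) t − 49.6 = 0, so t = (5.492 + √(5.492² + 2·3.71·49.6)) / 3.71 = (5.492 + 19.95) / 3.71 = 6.859 s.
Vertical velocity at impact: v_y = v_y0 − g t = 5.492 − 3.71 × 6.859 = −19.95 m/s.
Speed: |v| = √(vₓ² + v_y²) = √(15.77² + 19.95²) = 25.43 m/s.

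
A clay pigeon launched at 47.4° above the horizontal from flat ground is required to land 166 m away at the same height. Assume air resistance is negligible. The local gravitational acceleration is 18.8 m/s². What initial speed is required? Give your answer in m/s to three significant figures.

From R = (v₀² / g) sin 2θ: v₀ = √(gR / sin 2θ).
v₀ = √(18.8 × 166 / sin 94.80°) = √(3121 / 0.9965) = √3131.8 = 55.96 m/s.

56.0 m/s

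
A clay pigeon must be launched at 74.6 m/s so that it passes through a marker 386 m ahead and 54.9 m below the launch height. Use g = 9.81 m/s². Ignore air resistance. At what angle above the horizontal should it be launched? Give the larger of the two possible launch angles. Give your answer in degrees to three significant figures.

69.9°

Trajectory: y = x tanθ − g x² (1 + tan²θ)/(2v₀²). With x = 386, y = −54.9, v₀ = 74.6, g = 9.81:
131.3 tan²θ − 386 tanθ + (76.42) = 0.
tanθ = [386 ± √(386² − 4 × 131.3 × (76.42))] / (2 × 131.3) = (386 ± 329.9) / 262.6, giving tanθ = 0.2135 or 2.726.
θ = 12.05° or 69.85°; the larger is 69.85°.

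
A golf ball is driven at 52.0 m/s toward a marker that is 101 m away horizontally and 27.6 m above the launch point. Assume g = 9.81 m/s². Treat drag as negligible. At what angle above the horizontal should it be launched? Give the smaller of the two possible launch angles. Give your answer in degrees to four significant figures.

26.69°

Trajectory: y = x tanθ − g x² (1 + tan²θ)/(2v₀²). With x = 101, y = 27.6, v₀ = 52.0, g = 9.81:
18.50 tan²θ − 101 tanθ + (46.10) = 0.
tanθ = [101 ± √(101² − 4 × 18.50 × (46.10))] / (2 × 18.50) = (101 ± 82.39) / 37.01, giving tanθ = 0.5028 or 4.955.
θ = 26.69° or 78.59°; the smaller is 26.69°.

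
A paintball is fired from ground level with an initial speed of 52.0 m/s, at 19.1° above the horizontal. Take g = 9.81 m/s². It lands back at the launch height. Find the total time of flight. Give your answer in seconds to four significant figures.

3.469 s

Resolve: vₓ = 52.00 cos 19.1° = 49.14 m/s and v_y0 = 52.00 sin 19.1° = 17.02 m/s.
Landing at launch height ⇒ T = 2 v_y0 / g = 2 × 17.02 / 9.81 = 3.469 s.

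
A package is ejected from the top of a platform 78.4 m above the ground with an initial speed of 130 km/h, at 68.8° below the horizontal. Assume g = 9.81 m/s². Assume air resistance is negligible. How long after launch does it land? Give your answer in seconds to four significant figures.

1.837 s

Convert: 130 km/h = 130/3.6 = 36.11 m/s.
Components: vₓ = 36.11 cos 68.8° = 13.06 m/s, v_y0 = −33.67 m/s (downward).
The projectile lands when y = 78.4 + (−33.67) t − ½·9.81·t² = 0. Positive root: t = (−33.67 + √(33.67² + 2·9.81·78.4)) / 9.81 = (−33.67 + 51.69) / 9.81 = 1.837 s.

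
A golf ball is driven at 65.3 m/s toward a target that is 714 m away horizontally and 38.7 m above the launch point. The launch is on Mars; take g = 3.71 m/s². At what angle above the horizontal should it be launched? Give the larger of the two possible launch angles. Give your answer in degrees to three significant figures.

Trajectory: y = x tanθ − g x² (1 + tan²θ)/(2v₀²). With x = 714, y = 38.7, v₀ = 65.3, g = 3.71:
221.8 tan²θ − 714 tanθ + (260.5) = 0.
tanθ = [714 ± √(714² − 4 × 221.8 × (260.5))] / (2 × 221.8) = (714 ± 527.9) / 443.6, giving tanθ = 0.4195 or 2.800.
θ = 22.76° or 70.35°; the larger is 70.35°.

70.3°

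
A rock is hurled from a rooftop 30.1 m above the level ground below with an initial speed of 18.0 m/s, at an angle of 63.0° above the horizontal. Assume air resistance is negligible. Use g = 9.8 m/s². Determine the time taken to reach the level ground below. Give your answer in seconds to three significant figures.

4.61 s

Horizontal component vₓ = 18.00 cos 63.0° = 8.172 m/s; vertical v_y0 = 18.00 sin 63.0° = 16.04 m/s.
With up positive and y = 0 at the ground: y(t) = 30.1 + (16.04) t − 4.900 t². Setting y = 0 and taking the positive root: t = [16.04 + √(16.04² + 2·9.80·30.1)] / 9.80 = (16.04 + 29.11) / 9.80 = 4.607 s.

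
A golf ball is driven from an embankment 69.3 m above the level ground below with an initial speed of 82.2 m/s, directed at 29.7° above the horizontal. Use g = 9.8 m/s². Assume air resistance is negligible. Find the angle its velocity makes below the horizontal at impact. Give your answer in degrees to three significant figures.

Horizontal component vₓ = 82.20 cos 29.7° = 71.40 m/s; vertical v_y0 = 82.20 sin 29.7° = 40.73 m/s.
With up positive and y = 0 at the ground: y(t) = 69.3 + (40.73) t − 4.900 t². Setting y = 0 and taking the positive root: t = [40.73 + √(40.73² + 2·9.80·69.3)] / 9.80 = (40.73 + 54.93) / 9.80 = 9.761 s.
At impact: v_y = v_y0 − g t = −54.93 m/s; vₓ = 71.40 m/s.
Angle below horizontal: arctan(|v_y|/vₓ) = arctan(54.93/71.40) = 37.57°.

37.6°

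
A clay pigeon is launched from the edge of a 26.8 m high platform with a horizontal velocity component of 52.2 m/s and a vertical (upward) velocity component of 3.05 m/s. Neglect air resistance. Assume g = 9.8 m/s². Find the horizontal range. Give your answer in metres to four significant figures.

The projectile lands when y = 26.8 + (3.050) t − ½·9.80·t² = 0. Positive root: t = (3.050 + √(3.050² + 2·9.80·26.8)) / 9.80 = (3.050 + 23.12) / 9.80 = 2.671 s.
Horizontal distance: R = vₓ t = 52.20 × 2.671 = 139.4 m.

139.4 m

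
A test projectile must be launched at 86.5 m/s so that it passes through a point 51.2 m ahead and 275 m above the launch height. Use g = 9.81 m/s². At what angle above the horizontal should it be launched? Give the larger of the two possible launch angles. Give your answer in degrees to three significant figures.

Trajectory: y = x tanθ − g x² (1 + tan²θ)/(2v₀²). With x = 51.2, y = 275, v₀ = 86.5, g = 9.81:
1.718 tan²θ − 51.2 tanθ + (276.7) = 0.
tanθ = [51.2 ± √(51.2² − 4 × 1.718 × (276.7))] / (2 × 1.718) = (51.2 ± 26.82) / 3.437, giving tanθ = 7.094 or 22.70.
θ = 81.98° or 87.48°; the larger is 87.48°.

87.5°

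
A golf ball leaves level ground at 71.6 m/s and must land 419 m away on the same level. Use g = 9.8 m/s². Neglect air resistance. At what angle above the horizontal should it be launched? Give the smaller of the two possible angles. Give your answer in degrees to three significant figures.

26.6°

Level-ground range R = v₀² sin(2θ)/g ⇒ sin(2θ) = gR/v₀² = 9.80 × 419 / 71.6² = 0.8010.
2θ = 53.22° or 180° − 53.22° = 126.8°, so θ = 26.61° or 63.39°.
The smaller angle is 26.61°.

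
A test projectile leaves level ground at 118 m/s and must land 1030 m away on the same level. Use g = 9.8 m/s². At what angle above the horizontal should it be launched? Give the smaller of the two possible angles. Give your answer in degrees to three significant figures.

From R = (v₀²/g) sin 2θ: sin 2θ = 9.80 × 1030 / 13924 = 0.7249.
2θ = 46.46° or 180° − 46.46° = 133.5°, so θ = 23.23° or 66.77°.
The smaller angle is 23.23°.

23.2°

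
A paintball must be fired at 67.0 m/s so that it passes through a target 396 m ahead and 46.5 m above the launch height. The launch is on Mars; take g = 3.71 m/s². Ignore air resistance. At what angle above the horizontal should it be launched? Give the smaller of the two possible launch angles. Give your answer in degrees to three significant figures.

16.5°

Trajectory: y = x tanθ − g x² (1 + tan²θ)/(2v₀²). With x = 396, y = 46.5, v₀ = 67.0, g = 3.71:
64.80 tan²θ − 396 tanθ + (111.3) = 0.
tanθ = [396 ± √(396² − 4 × 64.80 × (111.3))] / (2 × 64.80) = (396 ± 357.7) / 129.6, giving tanθ = 0.2953 or 5.816.
θ = 16.45° or 80.24°; the smaller is 16.45°.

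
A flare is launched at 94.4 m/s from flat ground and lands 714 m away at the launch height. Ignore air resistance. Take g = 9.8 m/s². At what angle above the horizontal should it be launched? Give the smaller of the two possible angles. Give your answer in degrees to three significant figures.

From R = (v₀²/g) sin 2θ: sin 2θ = 9.80 × 714 / 8911.4 = 0.7852.
2θ = 51.74° or 180° − 51.74° = 128.3°, so θ = 25.87° or 64.13°.
The smaller angle is 25.87°.

25.9°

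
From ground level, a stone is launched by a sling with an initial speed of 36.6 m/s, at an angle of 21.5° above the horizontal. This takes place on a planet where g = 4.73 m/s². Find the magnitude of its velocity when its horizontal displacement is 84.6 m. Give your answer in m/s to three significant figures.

Resolve: vₓ = 36.60 cos 21.5° = 34.05 m/s and v_y0 = 36.60 sin 21.5° = 13.41 m/s.
At x = 84.6 m, t = x/vₓ = 84.6/34.05 = 2.484 s.
Vertical velocity there: v_y = v_y0 − g t = 13.41 − 4.73 × 2.484 = 1.663 m/s.
Speed: √(vₓ² + v_y²) = √(34.05² + 1.663²) = 34.09 m/s.

34.1 m/s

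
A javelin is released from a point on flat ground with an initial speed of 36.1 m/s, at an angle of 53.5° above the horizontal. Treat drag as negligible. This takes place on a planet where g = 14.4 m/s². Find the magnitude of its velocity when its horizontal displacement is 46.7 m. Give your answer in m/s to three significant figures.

21.6 m/s

Horizontal component vₓ = 36.10 cos 53.5° = 21.47 m/s; vertical v_y0 = 36.10 sin 53.5° = 29.02 m/s.
x = vₓ t ⇒ t = 46.7/21.47 = 2.175 s.
Vertical velocity there: v_y = v_y0 − g t = 29.02 − 14.4 × 2.175 = −2.298 m/s.
Speed: √(vₓ² + v_y²) = √(21.47² + 2.298²) = 21.60 m/s.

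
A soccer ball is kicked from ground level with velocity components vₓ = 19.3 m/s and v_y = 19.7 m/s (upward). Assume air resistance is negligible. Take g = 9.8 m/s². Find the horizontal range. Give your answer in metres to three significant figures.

Flight time T = 2 v_y0 / g = 4.020 s.
Horizontal distance R = vₓ T = 19.30 × 4.020 = 77.59 m.

77.6 m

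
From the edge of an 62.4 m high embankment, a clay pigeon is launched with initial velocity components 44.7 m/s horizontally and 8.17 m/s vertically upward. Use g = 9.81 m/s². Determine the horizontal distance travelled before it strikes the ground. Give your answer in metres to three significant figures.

Vertical motion (up positive, ground at y = 0): 4.905 t² − (8.170) t − 62.4 = 0, so t = (8.170 + √(8.170² + 2·9.81·62.4)) / 9.81 = (8.170 + 35.93) / 9.81 = 4.496 s.
Horizontal distance: R = vₓ t = 44.70 × 4.496 = 200.9 m.

201 m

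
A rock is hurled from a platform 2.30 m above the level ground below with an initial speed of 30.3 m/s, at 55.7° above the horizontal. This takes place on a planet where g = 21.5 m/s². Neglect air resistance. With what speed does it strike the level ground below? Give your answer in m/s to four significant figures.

31.89 m/s

Resolve: vₓ = 30.30 cos 55.7° = 17.07 m/s and v_y0 = 30.30 sin 55.7° = 25.03 m/s.
The projectile lands when y = 2.30 + (25.03) t − ½·21.5·t² = 0. Positive root: t = (25.03 + √(25.03² + 2·21.5·2.30)) / 21.5 = (25.03 + 26.93) / 21.5 = 2.417 s.
Vertical velocity at impact: v_y = v_y0 − g t = 25.03 − 21.5 × 2.417 = −26.93 m/s.
Speed: |v| = √(vₓ² + v_y²) = √(17.07² + 26.93²) = 31.89 m/s.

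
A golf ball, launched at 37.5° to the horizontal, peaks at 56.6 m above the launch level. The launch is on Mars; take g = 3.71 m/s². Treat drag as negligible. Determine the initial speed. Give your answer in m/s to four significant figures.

33.66 m/s

At the peak v_y = 0, so v_y0 = √(2gH) = √(2 × 3.71 × 56.6) = 20.49 m/s.
v_y0 = v₀ sin θ ⇒ v₀ = 20.49 / sin 37.5° = 33.66 m/s.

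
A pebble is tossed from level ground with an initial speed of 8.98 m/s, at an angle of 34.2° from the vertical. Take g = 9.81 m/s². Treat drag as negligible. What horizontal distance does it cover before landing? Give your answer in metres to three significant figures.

7.64 m

vₓ = 8.980 sin 34.2° = 5.048 m/s; v_y0 = 8.980 cos 34.2° = 7.427 m/s.
Flight time T = 2 v_y0 / g = 1.514 s.
Range: R = vₓ T = 5.048 × 1.514 = 7.643 m.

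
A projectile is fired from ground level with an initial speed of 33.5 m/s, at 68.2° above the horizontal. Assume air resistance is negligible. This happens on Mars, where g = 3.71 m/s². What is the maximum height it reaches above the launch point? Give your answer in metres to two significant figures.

130 m

Resolve: vₓ = 33.50 cos 68.2° = 12.44 m/s and v_y0 = 33.50 sin 68.2° = 31.10 m/s.
Maximum height: H = v_y0² / (2g) = 31.10² / (2 × 3.71) = 130.4 m.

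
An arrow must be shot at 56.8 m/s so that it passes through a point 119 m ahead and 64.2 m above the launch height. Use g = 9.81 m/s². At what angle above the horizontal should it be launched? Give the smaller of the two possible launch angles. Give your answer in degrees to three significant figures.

40.4°

Trajectory: y = x tanθ − g x² (1 + tan²θ)/(2v₀²). With x = 119, y = 64.2, v₀ = 56.8, g = 9.81:
21.53 tan²θ − 119 tanθ + (85.73) = 0.
tanθ = [119 ± √(119² − 4 × 21.53 × (85.73))] / (2 × 21.53) = (119 ± 82.33) / 43.06, giving tanθ = 0.8516 or 4.676.
θ = 40.42° or 77.93°; the smaller is 40.42°.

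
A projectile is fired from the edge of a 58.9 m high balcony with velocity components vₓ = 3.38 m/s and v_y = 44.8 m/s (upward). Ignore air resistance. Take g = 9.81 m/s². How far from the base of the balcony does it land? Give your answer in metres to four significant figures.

With up positive and y = 0 at the ground: y(t) = 58.9 + (44.80) t − 4.905 t². Setting y = 0 and taking the positive root: t = [44.80 + √(44.80² + 2·9.81·58.9)] / 9.81 = (44.80 + 56.24) / 9.81 = 10.30 s.
Horizontal distance: R = vₓ t = 3.380 × 10.30 = 34.81 m.

34.81 m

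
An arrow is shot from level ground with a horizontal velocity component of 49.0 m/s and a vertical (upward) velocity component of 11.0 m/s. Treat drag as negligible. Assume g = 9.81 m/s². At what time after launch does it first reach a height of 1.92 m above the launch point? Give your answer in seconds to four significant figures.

Set y = v_y0 t − ½ g t² = 1.92: 4.905 t² − 11.00 t + 1.92 = 0.
t = [11.00 ± √(11.00² − 2·9.81·1.92)] / 9.81 = (11.00 ± 9.129) / 9.81, so t = 0.1908 s or t = 2.052 s.
The first (ascending) time is 0.1908 s.

0.1908 s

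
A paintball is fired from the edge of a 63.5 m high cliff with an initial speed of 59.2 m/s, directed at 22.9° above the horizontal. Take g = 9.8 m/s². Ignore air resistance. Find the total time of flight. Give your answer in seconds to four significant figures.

6.650 s

Horizontal component vₓ = 59.20 cos 22.9° = 54.53 m/s; vertical v_y0 = 59.20 sin 22.9° = 23.04 m/s.
Vertical motion (up positive, ground at y = 0): 4.900 t² − (23.04) t − 63.5 = 0, so t = (23.04 + √(23.04² + 2·9.80·63.5)) / 9.80 = (23.04 + 42.13) / 9.80 = 6.650 s.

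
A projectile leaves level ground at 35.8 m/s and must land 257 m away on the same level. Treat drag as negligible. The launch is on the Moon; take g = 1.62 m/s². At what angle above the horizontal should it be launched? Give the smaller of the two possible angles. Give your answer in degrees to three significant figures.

9.48°

From R = (v₀²/g) sin 2θ: sin 2θ = 1.62 × 257 / 1281.6 = 0.3248.
2θ = 18.96° or 180° − 18.96° = 161.0°, so θ = 9.478° or 80.52°.
The smaller angle is 9.478°.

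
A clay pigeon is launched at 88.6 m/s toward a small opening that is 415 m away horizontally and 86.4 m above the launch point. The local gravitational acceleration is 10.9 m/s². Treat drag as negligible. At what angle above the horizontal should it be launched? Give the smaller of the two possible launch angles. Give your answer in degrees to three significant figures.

31.0°

Trajectory: y = x tanθ − g x² (1 + tan²θ)/(2v₀²). With x = 415, y = 86.4, v₀ = 88.6, g = 10.9:
119.6 tan²θ − 415 tanθ + (206.0) = 0.
tanθ = [415 ± √(415² − 4 × 119.6 × (206.0))] / (2 × 119.6) = (415 ± 271.5) / 239.1, giving tanθ = 0.6001 or 2.871.
θ = 30.97° or 70.79°; the smaller is 30.97°.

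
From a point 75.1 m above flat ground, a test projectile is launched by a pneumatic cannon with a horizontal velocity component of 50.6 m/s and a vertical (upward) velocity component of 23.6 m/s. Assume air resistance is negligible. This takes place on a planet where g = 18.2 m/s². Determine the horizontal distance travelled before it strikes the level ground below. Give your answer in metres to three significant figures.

225 m

With up positive and y = 0 at the ground: y(t) = 75.1 + (23.60) t − 9.100 t². Setting y = 0 and taking the positive root: t = [23.60 + √(23.60² + 2·18.2·75.1)] / 18.2 = (23.60 + 57.36) / 18.2 = 4.449 s.
Horizontal distance: R = vₓ t = 50.60 × 4.449 = 225.1 m.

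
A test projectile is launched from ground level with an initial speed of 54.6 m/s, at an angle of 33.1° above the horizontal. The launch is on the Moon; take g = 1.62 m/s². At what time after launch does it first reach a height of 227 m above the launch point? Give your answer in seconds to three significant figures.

10.8 s

Components: vₓ = 54.60 cos 33.1° = 45.74 m/s, v_y0 = 54.60 sin 33.1° = 29.82 m/s.
Set y = v_y0 t − ½ g t² = 227: 0.8100 t² − 29.82 t + 227 = 0.
t = [29.82 ± √(29.82² − 2·1.62·227)] / 1.62 = (29.82 ± 12.39) / 1.62, so t = 10.76 s or t = 26.06 s.
The first (ascending) time is 10.76 s.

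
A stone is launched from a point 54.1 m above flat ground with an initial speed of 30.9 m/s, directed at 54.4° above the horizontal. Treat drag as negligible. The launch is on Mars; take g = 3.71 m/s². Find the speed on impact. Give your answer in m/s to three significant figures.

36.8 m/s

Horizontal component vₓ = 30.90 cos 54.4° = 17.99 m/s; vertical v_y0 = 30.90 sin 54.4° = 25.12 m/s.
With up positive and y = 0 at the ground: y(t) = 54.1 + (25.12) t − 1.855 t². Setting y = 0 and taking the positive root: t = [25.12 + √(25.12² + 2·3.71·54.1)] / 3.71 = (25.12 + 32.14) / 3.71 = 15.43 s.
Vertical velocity at impact: v_y = v_y0 − g t = 25.12 − 3.71 × 15.43 = −32.14 m/s.
Speed: |v| = √(vₓ² + v_y²) = √(17.99² + 32.14²) = 36.83 m/s.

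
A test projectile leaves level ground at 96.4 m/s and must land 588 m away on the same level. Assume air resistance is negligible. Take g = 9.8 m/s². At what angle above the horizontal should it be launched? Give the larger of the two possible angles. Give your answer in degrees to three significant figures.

70.8°

Level-ground range R = v₀² sin(2θ)/g ⇒ sin(2θ) = gR/v₀² = 9.80 × 588 / 96.4² = 0.6201.
2θ = 38.32° or 180° − 38.32° = 141.7°, so θ = 19.16° or 70.84°.
The larger angle is 70.84°.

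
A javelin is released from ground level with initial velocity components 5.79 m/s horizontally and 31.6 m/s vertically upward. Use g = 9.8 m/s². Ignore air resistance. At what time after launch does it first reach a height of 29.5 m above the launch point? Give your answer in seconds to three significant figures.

1.13 s

Require v_y0 t − ½ g t² = 29.5, i.e. 4.900 t² − 31.60 t + 29.5 = 0.
Quadratic formula: t = (31.60 ± √420.36) / 9.80 = (31.60 ± 20.50) / 9.80 → t = 1.132 s or 5.317 s.
The first (ascending) time is 1.132 s.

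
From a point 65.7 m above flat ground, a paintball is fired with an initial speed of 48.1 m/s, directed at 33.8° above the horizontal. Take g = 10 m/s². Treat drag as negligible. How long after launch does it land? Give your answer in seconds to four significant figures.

vₓ = 48.10 cos 33.8° = 39.97 m/s; v_y0 = 48.10 sin 33.8° = 26.76 m/s.
Vertical motion (up positive, ground at y = 0): 5.000 t² − (26.76) t − 65.7 = 0, so t = (26.76 + √(26.76² + 2·10.0·65.7)) / 10.0 = (26.76 + 45.06) / 10.0 = 7.181 s.

7.181 s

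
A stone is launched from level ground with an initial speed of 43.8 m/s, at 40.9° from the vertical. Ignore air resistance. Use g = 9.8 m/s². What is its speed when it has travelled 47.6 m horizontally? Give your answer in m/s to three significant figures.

33.3 m/s

vₓ = 43.80 sin 40.9° = 28.68 m/s; v_y0 = 43.80 cos 40.9° = 33.11 m/s.
x = vₓ t ⇒ t = 47.6/28.68 = 1.660 s.
Vertical velocity there: v_y = v_y0 − g t = 33.11 − 9.80 × 1.660 = 16.84 m/s.
Speed: √(vₓ² + v_y²) = √(28.68² + 16.84²) = 33.26 m/s.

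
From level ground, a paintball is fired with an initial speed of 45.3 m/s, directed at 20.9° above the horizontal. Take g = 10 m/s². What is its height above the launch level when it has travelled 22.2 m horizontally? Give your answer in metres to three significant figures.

vₓ = 45.30 cos 20.9° = 42.32 m/s; v_y0 = 45.30 sin 20.9° = 16.16 m/s.
x = vₓ t ⇒ t = 22.2/42.32 = 0.5246 s.
Height: y = v_y0 t − ½ g t² = 16.16 × 0.5246 − 5.000 × 0.5246² = 8.477 − 1.376 = 7.101 m.

7.10 m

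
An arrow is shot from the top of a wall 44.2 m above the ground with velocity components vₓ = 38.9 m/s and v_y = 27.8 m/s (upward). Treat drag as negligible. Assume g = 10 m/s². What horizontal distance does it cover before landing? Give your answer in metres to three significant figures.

266 m

Vertical motion (up positive, ground at y = 0): 5.000 t² − (27.80) t − 44.2 = 0, so t = (27.80 + √(27.80² + 2·10.0·44.2)) / 10.0 = (27.80 + 40.70) / 10.0 = 6.850 s.
Horizontal distance: R = vₓ t = 38.90 × 6.850 = 266.5 m.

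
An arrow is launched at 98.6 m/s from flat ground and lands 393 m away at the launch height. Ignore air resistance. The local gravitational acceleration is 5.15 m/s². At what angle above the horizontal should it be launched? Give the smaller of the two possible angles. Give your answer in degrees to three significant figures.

6.01°

From R = (v₀²/g) sin 2θ: sin 2θ = 5.15 × 393 / 9722.0 = 0.2082.
2θ = 12.02° or 180° − 12.02° = 168.0°, so θ = 6.008° or 83.99°.
The smaller angle is 6.008°.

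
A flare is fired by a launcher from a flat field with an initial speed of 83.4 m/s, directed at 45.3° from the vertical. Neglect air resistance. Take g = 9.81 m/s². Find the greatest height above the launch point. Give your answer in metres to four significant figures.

Resolve: vₓ = 83.40 sin 45.3° = 59.28 m/s and v_y0 = 83.40 cos 45.3° = 58.66 m/s.
Maximum height: H = v_y0² / (2g) = 58.66² / (2 × 9.81) = 175.4 m.

175.4 m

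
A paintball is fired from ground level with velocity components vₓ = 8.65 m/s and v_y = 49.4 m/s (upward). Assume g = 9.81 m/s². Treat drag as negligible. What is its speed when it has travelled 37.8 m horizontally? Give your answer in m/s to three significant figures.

10.8 m/s

x = vₓ t ⇒ t = 37.8/8.650 = 4.370 s.
Vertical velocity there: v_y = v_y0 − g t = 49.40 − 9.81 × 4.370 = 6.531 m/s.
Speed: √(vₓ² + v_y²) = √(8.650² + 6.531²) = 10.84 m/s.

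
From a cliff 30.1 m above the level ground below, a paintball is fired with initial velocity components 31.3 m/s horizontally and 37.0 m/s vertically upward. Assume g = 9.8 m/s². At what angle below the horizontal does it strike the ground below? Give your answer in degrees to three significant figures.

Vertical motion (up positive, ground at y = 0): 4.900 t² − (37.00) t − 30.1 = 0, so t = (37.00 + √(37.00² + 2·9.80·30.1)) / 9.80 = (37.00 + 44.26) / 9.80 = 8.292 s.
At impact: v_y = v_y0 − g t = −44.26 m/s; vₓ = 31.30 m/s.
Angle below horizontal: arctan(|v_y|/vₓ) = arctan(44.26/31.30) = 54.73°.

54.7°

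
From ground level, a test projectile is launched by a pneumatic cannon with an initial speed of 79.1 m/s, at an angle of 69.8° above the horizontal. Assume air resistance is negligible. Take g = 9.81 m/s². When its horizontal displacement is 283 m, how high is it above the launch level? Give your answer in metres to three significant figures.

Components: vₓ = 79.10 cos 69.8° = 27.31 m/s, v_y0 = 79.10 sin 69.8° = 74.23 m/s.
x = vₓ t ⇒ t = 283/27.31 = 10.36 s.
Height: y = v_y0 t − ½ g t² = 74.23 × 10.36 − 4.905 × 10.36² = 769.2 − 526.6 = 242.6 m.

243 m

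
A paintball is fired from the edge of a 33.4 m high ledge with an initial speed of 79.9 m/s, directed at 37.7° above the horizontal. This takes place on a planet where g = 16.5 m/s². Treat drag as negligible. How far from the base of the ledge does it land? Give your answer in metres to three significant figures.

Components: vₓ = 79.90 cos 37.7° = 63.22 m/s, v_y0 = 79.90 sin 37.7° = 48.86 m/s.
The projectile lands when y = 33.4 + (48.86) t − ½·16.5·t² = 0. Positive root: t = (48.86 + √(48.86² + 2·16.5·33.4)) / 16.5 = (48.86 + 59.07) / 16.5 = 6.541 s.
Horizontal distance: R = vₓ t = 63.22 × 6.541 = 413.5 m.

414 m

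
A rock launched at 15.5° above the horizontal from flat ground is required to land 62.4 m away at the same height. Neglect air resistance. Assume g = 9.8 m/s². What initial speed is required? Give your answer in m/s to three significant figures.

Level-ground range: R = v₀² sin(2θ)/g, so v₀ = √(gR / sin 2θ).
v₀ = √(9.80 × 62.4 / sin 31.00°) = √(611.5 / 0.5150) = √1187.3 = 34.46 m/s.

34.5 m/s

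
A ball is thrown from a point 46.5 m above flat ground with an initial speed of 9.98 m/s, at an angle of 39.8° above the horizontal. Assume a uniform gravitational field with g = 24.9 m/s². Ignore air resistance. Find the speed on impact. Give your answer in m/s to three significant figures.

49.1 m/s

Horizontal component vₓ = 9.980 cos 39.8° = 7.667 m/s; vertical v_y0 = 9.980 sin 39.8° = 6.388 m/s.
Vertical motion (up positive, ground at y = 0): 12.45 t² − (6.388) t − 46.5 = 0, so t = (6.388 + √(6.388² + 2·24.9·46.5)) / 24.9 = (6.388 + 48.54) / 24.9 = 2.206 s.
Vertical velocity at impact: v_y = v_y0 − g t = 6.388 − 24.9 × 2.206 = −48.54 m/s.
Speed: |v| = √(vₓ² + v_y²) = √(7.667² + 48.54²) = 49.15 m/s.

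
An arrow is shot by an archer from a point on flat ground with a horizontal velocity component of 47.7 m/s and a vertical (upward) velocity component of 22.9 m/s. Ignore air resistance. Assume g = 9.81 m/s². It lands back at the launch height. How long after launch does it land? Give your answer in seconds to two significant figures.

4.7 s

It returns to y = 0 when t = 2 v_y0 / g = 2(22.90)/9.81 = 4.669 s.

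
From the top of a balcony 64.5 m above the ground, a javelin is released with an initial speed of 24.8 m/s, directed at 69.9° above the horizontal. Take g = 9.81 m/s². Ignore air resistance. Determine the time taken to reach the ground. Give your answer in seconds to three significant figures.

Components: vₓ = 24.80 cos 69.9° = 8.523 m/s, v_y0 = 24.80 sin 69.9° = 23.29 m/s.
Vertical motion (up positive, ground at y = 0): 4.905 t² − (23.29) t − 64.5 = 0, so t = (23.29 + √(23.29² + 2·9.81·64.5)) / 9.81 = (23.29 + 42.52) / 9.81 = 6.708 s.

6.71 s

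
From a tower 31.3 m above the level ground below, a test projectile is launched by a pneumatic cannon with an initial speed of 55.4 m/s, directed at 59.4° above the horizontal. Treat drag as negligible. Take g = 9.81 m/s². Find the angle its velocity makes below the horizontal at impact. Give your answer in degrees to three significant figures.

Horizontal component vₓ = 55.40 cos 59.4° = 28.20 m/s; vertical v_y0 = 55.40 sin 59.4° = 47.69 m/s.
Vertical motion (up positive, ground at y = 0): 4.905 t² − (47.69) t − 31.3 = 0, so t = (47.69 + √(47.69² + 2·9.81·31.3)) / 9.81 = (47.69 + 53.74) / 9.81 = 10.34 s.
At impact: v_y = v_y0 − g t = −53.74 m/s; vₓ = 28.20 m/s.
Angle below horizontal: arctan(|v_y|/vₓ) = arctan(53.74/28.20) = 62.31°.

62.3°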